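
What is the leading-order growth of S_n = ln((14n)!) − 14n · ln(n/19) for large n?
S_n ~ 14n · (ln 266 − 1) + O(ln n)

Stirling: ln((14n)!) = 14n ln(14n) − 14n + O(ln n).
  S_n = 14n ln(14n) − 14n − 14n ln(n/19) + O(ln n)
      = 14n ln(14n) − 14n ln n + 14n ln 19 − 14n + O(ln n)
      = 14n ln 14 + 14n ln 19 − 14n + O(ln n)
      = 14n (ln 266 − 1) + O(ln n).
Numerically ln(266) − 1 ≈ 4.5835.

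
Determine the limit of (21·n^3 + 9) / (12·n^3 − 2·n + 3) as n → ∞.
lim = 21/12 = 7/4

For large n the leading n^3 terms dominate both numerator and denominator. Dividing top and bottom by n^3, every other term tends to 0, leaving 21/12 = 7/4.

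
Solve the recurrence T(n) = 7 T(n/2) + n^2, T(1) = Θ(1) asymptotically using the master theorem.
T(n) = Θ(n^(log_2 7))

Master theorem: compare f(n) = n^2 to n^(log_2 7) where log_2 7 ≈ 2.807. Since 2 < log_2 7, we have f(n) = O(n^(log_2 7 − ε)) for some ε > 0 — Case 1. Hence T(n) = Θ(n^(log_2 7)).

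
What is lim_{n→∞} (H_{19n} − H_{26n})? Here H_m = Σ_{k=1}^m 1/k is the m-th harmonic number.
lim = ln(19/26)

Euler-Maclaurin gives H_m = ln m + γ + 1/(2m) + O(1/m^2). The γ and O(1/m) terms cancel in the difference:
  H_{19n} − H_{26n} = ln(19n) − ln(26n) + O(1/n) = ln(19/26) + O(1/n).
Hence the limit is ln(19/26).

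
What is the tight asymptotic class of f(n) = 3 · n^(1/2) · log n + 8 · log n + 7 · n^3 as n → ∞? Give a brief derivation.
f(n) ∈ Θ(n^3)

Compare the terms by growth order. For large n, n^a · (log n)^b dominates n^a' · (log n)^b' iff a > a', or (a = a' and b > b'). Ranking the 3 terms shows the dominant one is 7 · n^3. Hence f(n) ∈ Θ(n^3).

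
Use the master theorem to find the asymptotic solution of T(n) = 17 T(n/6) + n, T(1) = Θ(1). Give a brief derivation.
T(n) = Θ(n^(log_6 17))

Master theorem: compare f(n) = n to n^(log_6 17) where log_6 17 ≈ 1.581. Since 1 < log_6 17, we have f(n) = O(n^(log_6 17 − ε)) for some ε > 0 — Case 1. Hence T(n) = Θ(n^(log_6 17)).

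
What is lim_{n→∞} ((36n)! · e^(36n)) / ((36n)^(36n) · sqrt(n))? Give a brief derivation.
lim = sqrt(2π·36)

Stirling: (36n)! ~ sqrt(2π·36n) · (36n/e)^(36n). Hence
  (36n)! · e^(36n) / (36n)^(36n) ~ sqrt(2π·36n).
Dividing by sqrt(n): sqrt(2π·36n) / sqrt(n) = sqrt(2π·36) · n^((1−1)/2), so the limit is sqrt(2π·36).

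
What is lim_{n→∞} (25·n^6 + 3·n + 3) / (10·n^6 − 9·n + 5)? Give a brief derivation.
lim = 25/10 = 5/2

For large n the leading n^6 terms dominate both numerator and denominator. Dividing top and bottom by n^6, every other term tends to 0, leaving 25/10 = 5/2.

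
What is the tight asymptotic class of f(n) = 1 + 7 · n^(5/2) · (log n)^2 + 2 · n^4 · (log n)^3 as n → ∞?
f(n) ∈ Θ(n^4 · (log n)^3)

Compare the terms by growth order. For large n, n^a · (log n)^b dominates n^a' · (log n)^b' iff a > a', or (a = a' and b > b'). Ranking the 3 terms shows the dominant one is 2 · n^4 · (log n)^3. Hence f(n) ∈ Θ(n^4 · (log n)^3).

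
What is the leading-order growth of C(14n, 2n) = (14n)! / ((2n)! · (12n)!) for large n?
C(14n, 2n) ~ (823543/46656)^(2n) · sqrt(7/(12π·2n))

Write N = 2n. Apply Stirling to each factorial:
  (7N)! ~ sqrt(2π·7N) · (7N/e)^(7N),
  N! ~ sqrt(2π N) · (N/e)^N,
  (6N)! ~ sqrt(2π·6N) · (6N/e)^(6N).
The exponential factors combine to (7N)^(7N) / (N^N · (6N)^(6N)) = 7^(7N)/6^(6N) = (7^7/6^6)^N = (823543/46656)^N.
The square-root prefactors combine to sqrt(2π·7N) / (sqrt(2π N)·sqrt(2π·6N)) = sqrt(7 / (2π·6·N)) = sqrt(7/(12π·2n)).
Substituting N = 2n: C(14n, 2n) ~ (823543/46656)^(2n) · sqrt(7/(12π·2n)).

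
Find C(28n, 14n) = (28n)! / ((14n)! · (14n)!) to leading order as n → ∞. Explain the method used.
C(28n, 14n) ~ (4)^(14n) · sqrt(1/(π·14n))

Write N = 14n. Apply Stirling to each factorial:
  (2N)! ~ sqrt(2π·2N) · (2N/e)^(2N),
  N! ~ sqrt(2π N) · (N/e)^N,
  (1N)! ~ sqrt(2π·1N) · (1N/e)^(1N).
The exponential factors combine to (2N)^(2N) / (N^N · (1N)^(1N)) = 2^(2N)/1^(1N) = (2^2/1^1)^N = (4)^N.
The square-root prefactors combine to sqrt(2π·2N) / (sqrt(2π N)·sqrt(2π·1N)) = sqrt(2 / (2π·1·N)) = sqrt(1/(π·14n)).
Substituting N = 14n: C(28n, 14n) ~ (4)^(14n) · sqrt(1/(π·14n)).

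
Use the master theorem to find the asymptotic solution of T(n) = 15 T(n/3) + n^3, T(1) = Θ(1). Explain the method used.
T(n) = Θ(n^3)

log_3 15 ≈ 2.465. f(n) = n^3 dominates n^(log_3 15) since 3 > 2.465, and the regularity condition a·f(n/b) = 15·(n/3)^3 = (15/27)·n^3 ≤ c·f(n) holds with c = 15/27 ≈ 0.556 < 1. So this is Case 3: T(n) = Θ(f(n)) = Θ(n^3).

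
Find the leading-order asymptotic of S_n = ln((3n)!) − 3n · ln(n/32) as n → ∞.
S_n ~ 3n · (ln 96 − 1) + O(ln n)

Stirling: ln((3n)!) = 3n ln(3n) − 3n + O(ln n).
  S_n = 3n ln(3n) − 3n − 3n ln(n/32) + O(ln n)
      = 3n ln(3n) − 3n ln n + 3n ln 32 − 3n + O(ln n)
      = 3n ln 3 + 3n ln 32 − 3n + O(ln n)
      = 3n (ln 96 − 1) + O(ln n).
Numerically ln(96) − 1 ≈ 3.5643.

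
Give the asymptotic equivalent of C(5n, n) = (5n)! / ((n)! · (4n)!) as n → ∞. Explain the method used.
C(5n, n) ~ (3125/256)^(n) · sqrt(5/(8π·n))

Write N = n. Apply Stirling to each factorial:
  (5N)! ~ sqrt(2π·5N) · (5N/e)^(5N),
  N! ~ sqrt(2π N) · (N/e)^N,
  (4N)! ~ sqrt(2π·4N) · (4N/e)^(4N).
The exponential factors combine to (5N)^(5N) / (N^N · (4N)^(4N)) = 5^(5N)/4^(4N) = (5^5/4^4)^N = (3125/256)^N.
The square-root prefactors combine to sqrt(2π·5N) / (sqrt(2π N)·sqrt(2π·4N)) = sqrt(5 / (2π·4·N)) = sqrt(5/(8π·n)).
Substituting N = n: C(5n, n) ~ (3125/256)^(n) · sqrt(5/(8π·n)).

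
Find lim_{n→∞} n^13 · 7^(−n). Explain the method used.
lim = 0

Exponentials with base > 1 dominate every fixed polynomial: for any fixed c, n^c / 7^n → 0 as n → ∞ (e.g. by the ratio test, or by writing 7^n = e^(n ln 7) and noting e^(n ln 7) / n^c → ∞). Hence n^13 · 7^(−n) = n^13 / 7^n → 0.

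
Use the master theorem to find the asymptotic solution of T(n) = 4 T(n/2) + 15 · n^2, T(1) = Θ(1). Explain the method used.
T(n) = Θ(n^2 log n)

log_2 4 = 2, and f(n) = 15 · n^2 = Θ(n^(log_2 4)). This is Case 2 of the master theorem: T(n) = Θ(f(n) · log n) = Θ(n^2 log n).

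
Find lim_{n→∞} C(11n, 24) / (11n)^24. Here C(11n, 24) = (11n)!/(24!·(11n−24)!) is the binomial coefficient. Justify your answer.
lim = 1/24! = 1/620448401733239439360000

With N = 11n → ∞: C(N, 24) / N^24 = [N(N−1)…(N−23)] / (24! · N^24) = (1/24!) · 1 · (1 − 1/(11n)) · … · (1 − 23/(11n)). Each factor → 1 as N → ∞, so the limit is 1/24! = 1/620448401733239439360000.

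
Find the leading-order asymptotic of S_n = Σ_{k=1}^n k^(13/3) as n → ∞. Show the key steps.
S_n ~ (3/16) · n^(16/3)

Integral comparison: Σ_{k=1}^n k^(13/3) = ∫_0^n x^(13/3) dx + O(n^(13/3)). The integral is n^(1 + 13/3) / (1 + 13/3) = n^((13+3)/3) / ((13+3)/3) = (3/16) · n^(16/3).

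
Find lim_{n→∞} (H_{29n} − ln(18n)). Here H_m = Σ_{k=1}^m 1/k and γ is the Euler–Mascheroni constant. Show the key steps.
lim = ln(29/18) + γ

By Euler-Maclaurin, H_m = ln m + γ + O(1/m). So
  H_{29n} − ln(18n) = ln(29n) + γ − ln(18n) + O(1/n)
                       = ln(29/18) + γ + O(1/n).
Hence the limit is ln(29/18) + γ.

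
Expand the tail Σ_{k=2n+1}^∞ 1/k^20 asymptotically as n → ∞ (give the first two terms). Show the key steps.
Σ_{k>2n} 1/k^20 = 1/(19 · (2n)^19) − 1/(2 · (2n)^20) + O(1/(2n)^21)

Compare to the integral: ∫_{2n}^∞ x^(−20) dx = [−x^(−19)/19]_{2n}^∞ = 1/((20−1)·(2n)^19). The Euler-Maclaurin correction adds −f(2n)/2 = −1/(2·(2n)^20). Euler-Maclaurin then gives
  Σ_{k>2n} 1/k^20 = ∫_{2n}^∞ dx/x^20 − 1/(2·(2n)^20) + O(1/(2n)^21).
(Equivalently this is ζ(20) − Σ_{k≤2n} 1/k^20.)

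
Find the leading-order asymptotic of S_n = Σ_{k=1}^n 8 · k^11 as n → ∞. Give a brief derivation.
S_n ~ 2 · n^12 / 3

By integral comparison (Euler-Maclaurin), Σ_{k=1}^n 8 · k^11 = 8 · ∫_0^n x^11 dx + O(n^11) = 8 · n^12/12 = 2 · n^12 / 3 + O(n^11). (Equivalently, Faulhaber's formula gives the same leading term.)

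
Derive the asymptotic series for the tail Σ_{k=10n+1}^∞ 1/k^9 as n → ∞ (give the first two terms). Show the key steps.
Σ_{k>10n} 1/k^9 = 1/(8 · (10n)^8) − 1/(2 · (10n)^9) + O(1/(10n)^10)

Compare to the integral: ∫_{10n}^∞ x^(−9) dx = [−x^(−8)/8]_{10n}^∞ = 1/((9−1)·(10n)^8). The Euler-Maclaurin correction adds −f(10n)/2 = −1/(2·(10n)^9). Euler-Maclaurin then gives
  Σ_{k>10n} 1/k^9 = ∫_{10n}^∞ dx/x^9 − 1/(2·(10n)^9) + O(1/(10n)^10).
(Equivalently this is ζ(9) − Σ_{k≤10n} 1/k^9.)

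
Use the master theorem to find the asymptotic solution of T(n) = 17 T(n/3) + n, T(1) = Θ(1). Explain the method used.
T(n) = Θ(n^(log_3 17))

Master theorem: compare f(n) = n to n^(log_3 17) where log_3 17 ≈ 2.579. Since 1 < log_3 17, we have f(n) = O(n^(log_3 17 − ε)) for some ε > 0 — Case 1. Hence T(n) = Θ(n^(log_3 17)).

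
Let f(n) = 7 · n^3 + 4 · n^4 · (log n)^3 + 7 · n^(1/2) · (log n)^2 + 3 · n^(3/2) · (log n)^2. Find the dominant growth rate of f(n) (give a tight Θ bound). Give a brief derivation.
f(n) ∈ Θ(n^4 · (log n)^3)

Compare the terms by growth order. For large n, n^a · (log n)^b dominates n^a' · (log n)^b' iff a > a', or (a = a' and b > b'). Ranking the 4 terms shows the dominant one is 4 · n^4 · (log n)^3. Hence f(n) ∈ Θ(n^4 · (log n)^3).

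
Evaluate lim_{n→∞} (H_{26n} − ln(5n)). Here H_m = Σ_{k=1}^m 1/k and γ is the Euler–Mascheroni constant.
lim = ln(26/5) + γ

By Euler-Maclaurin, H_m = ln m + γ + O(1/m). So
  H_{26n} − ln(5n) = ln(26n) + γ − ln(5n) + O(1/n)
                       = ln(26/5) + γ + O(1/n).
Hence the limit is ln(26/5) + γ.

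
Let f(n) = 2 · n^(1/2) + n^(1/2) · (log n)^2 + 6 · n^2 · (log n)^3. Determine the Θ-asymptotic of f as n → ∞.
f(n) ∈ Θ(n^2 · (log n)^3)

Compare the terms by growth order. For large n, n^a · (log n)^b dominates n^a' · (log n)^b' iff a > a', or (a = a' and b > b'). Ranking the 3 terms shows the dominant one is 6 · n^2 · (log n)^3. Hence f(n) ∈ Θ(n^2 · (log n)^3).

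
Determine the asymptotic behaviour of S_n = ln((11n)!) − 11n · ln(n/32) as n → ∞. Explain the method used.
S_n ~ 11n · (ln 352 − 1) + O(ln n)

Stirling: ln((11n)!) = 11n ln(11n) − 11n + O(ln n).
  S_n = 11n ln(11n) − 11n − 11n ln(n/32) + O(ln n)
      = 11n ln(11n) − 11n ln n + 11n ln 32 − 11n + O(ln n)
      = 11n ln 11 + 11n ln 32 − 11n + O(ln n)
      = 11n (ln 352 − 1) + O(ln n).
Numerically ln(352) − 1 ≈ 4.8636.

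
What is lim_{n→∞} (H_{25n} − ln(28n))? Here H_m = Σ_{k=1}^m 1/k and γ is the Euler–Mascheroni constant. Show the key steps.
lim = ln(25/28) + γ

By Euler-Maclaurin, H_m = ln m + γ + O(1/m). So
  H_{25n} − ln(28n) = ln(25n) + γ − ln(28n) + O(1/n)
                       = ln(25/28) + γ + O(1/n).
Hence the limit is ln(25/28) + γ.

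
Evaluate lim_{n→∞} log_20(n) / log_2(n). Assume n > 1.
lim = ln(2) / ln(20) = log_20(2)

Change of base: log_20(n) = ln n / ln 20 and log_2(n) = ln n / ln 2. The ratio is (ln n / ln 20) · (ln 2 / ln n) = ln 2 / ln 20, a constant independent of n. So the limit is ln 2 / ln 20 = log_20(2).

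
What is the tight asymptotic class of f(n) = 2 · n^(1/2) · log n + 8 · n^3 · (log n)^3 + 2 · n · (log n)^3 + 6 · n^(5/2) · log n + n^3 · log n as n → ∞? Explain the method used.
f(n) ∈ Θ(n^3 · (log n)^3)

Compare the terms by growth order. For large n, n^a · (log n)^b dominates n^a' · (log n)^b' iff a > a', or (a = a' and b > b'). Ranking the 5 terms shows the dominant one is 8 · n^3 · (log n)^3. Hence f(n) ∈ Θ(n^3 · (log n)^3).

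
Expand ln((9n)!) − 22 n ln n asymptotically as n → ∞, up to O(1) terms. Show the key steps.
ln((9n)!) − 22 n ln n = −13 n ln n + 9(ln 9 − 1) n + (1/2) ln(2π·9n) + O(1/n)

Stirling: ln((9n)!) = 9n ln(9n) − 9n + (1/2) ln(2π·9n) + O(1/n).
Expand 9n ln(9n) = 9n (ln n + ln 9) = 9n ln n + 9n ln 9.
Subtract 22n ln n: leading term is (9 − 22) n ln n = −13 n ln n. The next term is 9n ln 9 − 9n = 9(ln 9 − 1) n. Then the (1/2) ln(2π·9n) correction.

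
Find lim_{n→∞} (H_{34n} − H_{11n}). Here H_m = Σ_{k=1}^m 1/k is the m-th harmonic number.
lim = ln(34/11)

Euler-Maclaurin gives H_m = ln m + γ + 1/(2m) + O(1/m^2). The γ and O(1/m) terms cancel in the difference:
  H_{34n} − H_{11n} = ln(34n) − ln(11n) + O(1/n) = ln(34/11) + O(1/n).
Hence the limit is ln(34/11).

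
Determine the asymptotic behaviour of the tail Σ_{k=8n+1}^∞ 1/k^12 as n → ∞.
Σ_{k>8n} 1/k^12 ~ 1/(11 · (8n)^11)

Compare to the integral: ∫_{8n}^∞ x^(−12) dx = [−x^(−11)/11]_{8n}^∞ = 1/((12−1)·(8n)^11). Euler-Maclaurin then gives
  Σ_{k>8n} 1/k^12 = ∫_{8n}^∞ dx/x^12 − 1/(2·(8n)^12) + O(1/(8n)^13).
(Equivalently this is ζ(12) − Σ_{k≤8n} 1/k^12.)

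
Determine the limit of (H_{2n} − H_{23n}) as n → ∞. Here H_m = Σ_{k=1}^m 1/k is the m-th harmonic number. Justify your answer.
lim = ln(2/23)

Euler-Maclaurin gives H_m = ln m + γ + 1/(2m) + O(1/m^2). The γ and O(1/m) terms cancel in the difference:
  H_{2n} − H_{23n} = ln(2n) − ln(23n) + O(1/n) = ln(2/23) + O(1/n).
Hence the limit is ln(2/23).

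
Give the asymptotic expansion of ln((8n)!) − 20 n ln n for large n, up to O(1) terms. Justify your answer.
ln((8n)!) − 20 n ln n = −12 n ln n + 8(ln 8 − 1) n + (1/2) ln(2π·8n) + O(1/n)

Stirling: ln((8n)!) = 8n ln(8n) − 8n + (1/2) ln(2π·8n) + O(1/n).
Expand 8n ln(8n) = 8n (ln n + ln 8) = 8n ln n + 8n ln 8.
Subtract 20n ln n: leading term is (8 − 20) n ln n = −12 n ln n. The next term is 8n ln 8 − 8n = 8(ln 8 − 1) n. Then the (1/2) ln(2π·8n) correction.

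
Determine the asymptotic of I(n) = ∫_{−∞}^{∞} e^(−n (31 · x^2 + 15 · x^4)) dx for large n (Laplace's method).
I(n) ~ sqrt(π/(31n))

φ(x) = 31 · x^2 + 15 · x^4 has its unique global minimum at x* = 0 (since φ'(x) = 62x + 60x^3 = 0 only at x = 0 for real x with both coefficients positive, and φ → ∞ as |x| → ∞). At x* = 0, φ(0) = 0 and φ''(0) = 62. Laplace's method then gives
  I(n) ~ sqrt(2π / (n · φ''(0))) · e^(−n φ(0)) = sqrt(2π / (62n)) = sqrt(π/(31n)).
The 15 · x^4 term contributes only at subleading order (an O(1/n) relative correction).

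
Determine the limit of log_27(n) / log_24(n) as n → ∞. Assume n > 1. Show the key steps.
lim = ln(24) / ln(27) = log_27(24)

Change of base: log_27(n) = ln n / ln 27 and log_24(n) = ln n / ln 24. The ratio is (ln n / ln 27) · (ln 24 / ln n) = ln 24 / ln 27, a constant independent of n. So the limit is ln 24 / ln 27 = log_27(24).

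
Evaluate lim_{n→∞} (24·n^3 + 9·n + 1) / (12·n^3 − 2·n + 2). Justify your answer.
lim = 24/12 = 2

For large n the leading n^3 terms dominate both numerator and denominator. Dividing top and bottom by n^3, every other term tends to 0, leaving 24/12 = 2.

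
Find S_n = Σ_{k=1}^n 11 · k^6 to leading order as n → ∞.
S_n ~ 11 · n^7 / 7

By integral comparison (Euler-Maclaurin), Σ_{k=1}^n 11 · k^6 = 11 · ∫_0^n x^6 dx + O(n^6) = 11 · n^7/7 + O(n^6). (Equivalently, Faulhaber's formula gives the same leading term.)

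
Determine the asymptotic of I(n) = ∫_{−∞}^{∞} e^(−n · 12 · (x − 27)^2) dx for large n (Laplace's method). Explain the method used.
I(n) = sqrt(π/(12n))

Here φ(x) = 12 · (x − 27)^2 has its unique minimum at x* = 27 with φ(x*) = 0 and φ''(x*) = 24. Laplace's method gives
  I(n) ~ e^(−n φ(x*)) · sqrt(2π / (n · φ''(x*))) = sqrt(2π / (24n)) = sqrt(π/(12n)).
This is exact: substituting u = (x − 27)·sqrt(12n) gives I(n) = (1/sqrt(12n)) ∫_{−∞}^{∞} e^(−u^2) du = sqrt(π/(12n)).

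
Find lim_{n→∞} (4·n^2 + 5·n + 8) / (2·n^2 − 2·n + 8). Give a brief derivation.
lim = 4/2 = 2

For large n the leading n^2 terms dominate both numerator and denominator. Dividing top and bottom by n^2, every other term tends to 0, leaving 4/2 = 2.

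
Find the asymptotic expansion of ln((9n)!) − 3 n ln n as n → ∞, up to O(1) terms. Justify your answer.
ln((9n)!) − 3 n ln n = 6 n ln n + 9(ln 9 − 1) n + (1/2) ln(2π·9n) + O(1/n)

Stirling: ln((9n)!) = 9n ln(9n) − 9n + (1/2) ln(2π·9n) + O(1/n).
Expand 9n ln(9n) = 9n (ln n + ln 9) = 9n ln n + 9n ln 9.
Subtract 3n ln n: leading term is (9 − 3) n ln n = 6 n ln n. The next term is 9n ln 9 − 9n = 9(ln 9 − 1) n. Then the (1/2) ln(2π·9n) correction.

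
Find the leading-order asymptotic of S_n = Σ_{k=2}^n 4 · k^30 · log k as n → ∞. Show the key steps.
S_n ~ 4 · n^31 log n / 31 − 4 · n^31 / 961

By integral comparison, S_n = ∫_1^n 4 · x^30 · log x dx + O(n^30 · log n). For the integral, ∫ x^30 log x dx = n^31 log n / 31 − n^31/961 (integration by parts). Hence S_n ~ 4 · n^31 log n / 31 − 4 · n^31 / 961.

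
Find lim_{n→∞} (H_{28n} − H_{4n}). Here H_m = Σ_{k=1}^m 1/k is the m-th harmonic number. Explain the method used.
lim = ln(28/4) = ln 7

Euler-Maclaurin gives H_m = ln m + γ + 1/(2m) + O(1/m^2). The γ and O(1/m) terms cancel in the difference:
  H_{28n} − H_{4n} = ln(28n) − ln(4n) + O(1/n) = ln(28/4) + O(1/n).
Hence the limit is ln(28/4) = ln 7.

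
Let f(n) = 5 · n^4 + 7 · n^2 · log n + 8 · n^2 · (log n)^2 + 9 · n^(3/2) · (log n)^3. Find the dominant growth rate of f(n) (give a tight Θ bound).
f(n) ∈ Θ(n^4)

Compare the terms by growth order. For large n, n^a · (log n)^b dominates n^a' · (log n)^b' iff a > a', or (a = a' and b > b'). Ranking the 4 terms shows the dominant one is 5 · n^4. Hence f(n) ∈ Θ(n^4).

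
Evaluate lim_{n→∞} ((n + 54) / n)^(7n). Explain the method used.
lim = e^378

Rewrite as (1 + 54/n)^(7n). By the standard limit (1 + x/n)^n → e^x, we have (1 + 54/n)^n → e^54, and raising to the 7th power gives e^378.
More precisely, ln[(1 + 54/n)^(7n)] = 7n · ln(1 + 54/n) = 7n · (54/n + O(1/n^2)) = 378 + O(1/n) → 378.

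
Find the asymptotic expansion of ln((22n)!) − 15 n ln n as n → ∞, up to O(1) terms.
ln((22n)!) − 15 n ln n = 7 n ln n + 22(ln 22 − 1) n + (1/2) ln(2π·22n) + O(1/n)

Stirling: ln((22n)!) = 22n ln(22n) − 22n + (1/2) ln(2π·22n) + O(1/n).
Expand 22n ln(22n) = 22n (ln n + ln 22) = 22n ln n + 22n ln 22.
Subtract 15n ln n: leading term is (22 − 15) n ln n = 7 n ln n. The next term is 22n ln 22 − 22n = 22(ln 22 − 1) n. Then the (1/2) ln(2π·22n) correction.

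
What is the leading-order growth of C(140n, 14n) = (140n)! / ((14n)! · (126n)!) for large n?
C(140n, 14n) ~ (10000000000/387420489)^(14n) · sqrt(5/(9π·14n))

Write N = 14n. Apply Stirling to each factorial:
  (10N)! ~ sqrt(2π·10N) · (10N/e)^(10N),
  N! ~ sqrt(2π N) · (N/e)^N,
  (9N)! ~ sqrt(2π·9N) · (9N/e)^(9N).
The exponential factors combine to (10N)^(10N) / (N^N · (9N)^(9N)) = 10^(10N)/9^(9N) = (10^10/9^9)^N = (10000000000/387420489)^N.
The square-root prefactors combine to sqrt(2π·10N) / (sqrt(2π N)·sqrt(2π·9N)) = sqrt(10 / (2π·9·N)) = sqrt(5/(9π·14n)).
Substituting N = 14n: C(140n, 14n) ~ (10000000000/387420489)^(14n) · sqrt(5/(9π·14n)).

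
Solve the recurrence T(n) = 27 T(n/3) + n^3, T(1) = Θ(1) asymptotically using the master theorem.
T(n) = Θ(n^3 log n)

log_3 27 = 3, and f(n) = n^3 = Θ(n^(log_3 27)). This is Case 2 of the master theorem: T(n) = Θ(f(n) · log n) = Θ(n^3 log n).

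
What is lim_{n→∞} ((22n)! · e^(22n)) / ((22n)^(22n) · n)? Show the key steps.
lim = 0

Stirling: (22n)! ~ sqrt(2π·22n) · (22n/e)^(22n). Hence
  (22n)! · e^(22n) / (22n)^(22n) ~ sqrt(2π·22n).
Dividing by n: sqrt(2π·22n) / n = sqrt(2π·22) · n^((1−2)/2), so the expression behaves like sqrt(2π·22) · n^((1−2)/2) → 0.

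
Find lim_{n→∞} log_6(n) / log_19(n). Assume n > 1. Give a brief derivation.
lim = ln(19) / ln(6) = log_6(19)

Change of base: log_6(n) = ln n / ln 6 and log_19(n) = ln n / ln 19. The ratio is (ln n / ln 6) · (ln 19 / ln n) = ln 19 / ln 6, a constant independent of n. So the limit is ln 19 / ln 6 = log_6(19).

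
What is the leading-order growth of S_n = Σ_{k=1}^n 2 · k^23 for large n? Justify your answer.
S_n ~ n^24 / 12

By integral comparison (Euler-Maclaurin), Σ_{k=1}^n 2 · k^23 = 2 · ∫_0^n x^23 dx + O(n^23) = 2 · n^24/24 = n^24 / 12 + O(n^23). (Equivalently, Faulhaber's formula gives the same leading term.)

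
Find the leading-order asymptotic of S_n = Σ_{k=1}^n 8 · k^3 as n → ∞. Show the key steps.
S_n ~ 2 · n^4

By integral comparison (Euler-Maclaurin), Σ_{k=1}^n 8 · k^3 = 8 · ∫_0^n x^3 dx + O(n^3) = 8 · n^4/4 = 2 · n^4 + O(n^3). (Equivalently, Faulhaber's formula gives the same leading term.)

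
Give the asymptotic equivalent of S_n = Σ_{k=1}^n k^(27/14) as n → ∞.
S_n ~ (14/41) · n^(41/14)

Integral comparison: Σ_{k=1}^n k^(27/14) = ∫_0^n x^(27/14) dx + O(n^(27/14)). The integral is n^(1 + 27/14) / (1 + 27/14) = n^((27+14)/14) / ((27+14)/14) = (14/41) · n^(41/14).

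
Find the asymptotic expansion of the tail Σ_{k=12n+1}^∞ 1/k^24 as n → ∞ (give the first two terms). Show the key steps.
Σ_{k>12n} 1/k^24 = 1/(23 · (12n)^23) − 1/(2 · (12n)^24) + O(1/(12n)^25)

Compare to the integral: ∫_{12n}^∞ x^(−24) dx = [−x^(−23)/23]_{12n}^∞ = 1/((24−1)·(12n)^23). The Euler-Maclaurin correction adds −f(12n)/2 = −1/(2·(12n)^24). Euler-Maclaurin then gives
  Σ_{k>12n} 1/k^24 = ∫_{12n}^∞ dx/x^24 − 1/(2·(12n)^24) + O(1/(12n)^25).
(Equivalently this is ζ(24) − Σ_{k≤12n} 1/k^24.)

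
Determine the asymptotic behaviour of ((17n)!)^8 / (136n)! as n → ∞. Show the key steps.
((17n)!)^8/(136n)! ~ ((2π·17n)^(7/2) / sqrt(8)) · 8^(−8·17n)  →  0

Write N = 17n. Stirling: N! ~ sqrt(2π N)(N/e)^N and (8N)! ~ sqrt(2π·8N)·(8N/e)^(8N).
  (N!)^8/(8N)! ~ (2π N)^(8/2) (N/e)^(8N) / [sqrt(2π·8N) (8N/e)^(8N)]
     = (2π N)^(8/2) / sqrt(2π·8N) · (N/(8N))^(8N)
     = (2π N)^((8−1)/2) / sqrt(8) · 8^(−8N).
Since 8^8 > 1, the factor 8^(−8N) decays exponentially, so the ratio → 0. Substituting N = 17n gives the stated form.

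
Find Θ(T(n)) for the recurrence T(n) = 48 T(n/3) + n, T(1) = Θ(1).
T(n) = Θ(n^(log_3 48))

Master theorem: compare f(n) = n to n^(log_3 48) where log_3 48 ≈ 3.524. Since 1 < log_3 48, we have f(n) = O(n^(log_3 48 − ε)) for some ε > 0 — Case 1. Hence T(n) = Θ(n^(log_3 48)).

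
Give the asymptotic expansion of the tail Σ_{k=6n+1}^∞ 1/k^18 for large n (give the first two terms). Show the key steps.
Σ_{k>6n} 1/k^18 = 1/(17 · (6n)^17) − 1/(2 · (6n)^18) + O(1/(6n)^19)

Compare to the integral: ∫_{6n}^∞ x^(−18) dx = [−x^(−17)/17]_{6n}^∞ = 1/((18−1)·(6n)^17). The Euler-Maclaurin correction adds −f(6n)/2 = −1/(2·(6n)^18). Euler-Maclaurin then gives
  Σ_{k>6n} 1/k^18 = ∫_{6n}^∞ dx/x^18 − 1/(2·(6n)^18) + O(1/(6n)^19).
(Equivalently this is ζ(18) − Σ_{k≤6n} 1/k^18.)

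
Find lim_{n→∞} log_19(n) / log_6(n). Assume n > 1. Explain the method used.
lim = ln(6) / ln(19) = log_19(6)

Change of base: log_19(n) = ln n / ln 19 and log_6(n) = ln n / ln 6. The ratio is (ln n / ln 19) · (ln 6 / ln n) = ln 6 / ln 19, a constant independent of n. So the limit is ln 6 / ln 19 = log_19(6).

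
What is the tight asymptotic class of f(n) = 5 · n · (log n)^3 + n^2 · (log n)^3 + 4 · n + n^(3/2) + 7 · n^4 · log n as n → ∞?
f(n) ∈ Θ(n^4 · log n)

Compare the terms by growth order. For large n, n^a · (log n)^b dominates n^a' · (log n)^b' iff a > a', or (a = a' and b > b'). Ranking the 5 terms shows the dominant one is 7 · n^4 · log n. Hence f(n) ∈ Θ(n^4 · log n).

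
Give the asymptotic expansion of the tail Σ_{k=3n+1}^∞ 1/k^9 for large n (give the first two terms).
Σ_{k>3n} 1/k^9 = 1/(8 · (3n)^8) − 1/(2 · (3n)^9) + O(1/(3n)^10)

Compare to the integral: ∫_{3n}^∞ x^(−9) dx = [−x^(−8)/8]_{3n}^∞ = 1/((9−1)·(3n)^8). The Euler-Maclaurin correction adds −f(3n)/2 = −1/(2·(3n)^9). Euler-Maclaurin then gives
  Σ_{k>3n} 1/k^9 = ∫_{3n}^∞ dx/x^9 − 1/(2·(3n)^9) + O(1/(3n)^10).
(Equivalently this is ζ(9) − Σ_{k≤3n} 1/k^9.)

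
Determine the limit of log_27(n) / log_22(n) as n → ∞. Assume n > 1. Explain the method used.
lim = ln(22) / ln(27) = log_27(22)

Change of base: log_27(n) = ln n / ln 27 and log_22(n) = ln n / ln 22. The ratio is (ln n / ln 27) · (ln 22 / ln n) = ln 22 / ln 27, a constant independent of n. So the limit is ln 22 / ln 27 = log_27(22).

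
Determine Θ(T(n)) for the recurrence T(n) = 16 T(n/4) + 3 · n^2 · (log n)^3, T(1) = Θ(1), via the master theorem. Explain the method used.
T(n) = Θ(n^2 · (log n)^4)

Here log_4 16 = 2 and f(n) = 3 · n^2 · (log n)^3 = Θ(n^(log_4 16) · (log n)^3). This is the extended Case 2 of the master theorem (f matches the critical exponent up to log factors), giving T(n) = Θ(n^(log_4 16) · (log n)^(3+1)) = Θ(n^2 · (log n)^4).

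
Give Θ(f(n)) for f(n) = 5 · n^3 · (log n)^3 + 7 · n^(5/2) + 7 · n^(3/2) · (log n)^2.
f(n) ∈ Θ(n^3 · (log n)^3)

Compare the terms by growth order. For large n, n^a · (log n)^b dominates n^a' · (log n)^b' iff a > a', or (a = a' and b > b'). Ranking the 3 terms shows the dominant one is 5 · n^3 · (log n)^3. Hence f(n) ∈ Θ(n^3 · (log n)^3).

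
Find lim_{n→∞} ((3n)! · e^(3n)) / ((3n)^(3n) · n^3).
lim = 0

Stirling: (3n)! ~ sqrt(2π·3n) · (3n/e)^(3n). Hence
  (3n)! · e^(3n) / (3n)^(3n) ~ sqrt(2π·3n).
Dividing by n^3: sqrt(2π·3n) / n^3 = sqrt(2π·3) · n^((1−6)/2), so the expression behaves like sqrt(2π·3) · n^((1−6)/2) → 0.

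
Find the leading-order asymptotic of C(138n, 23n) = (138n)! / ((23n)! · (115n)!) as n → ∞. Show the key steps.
C(138n, 23n) ~ (46656/3125)^(23n) · sqrt(3/(5π·23n))

Write N = 23n. Apply Stirling to each factorial:
  (6N)! ~ sqrt(2π·6N) · (6N/e)^(6N),
  N! ~ sqrt(2π N) · (N/e)^N,
  (5N)! ~ sqrt(2π·5N) · (5N/e)^(5N).
The exponential factors combine to (6N)^(6N) / (N^N · (5N)^(5N)) = 6^(6N)/5^(5N) = (6^6/5^5)^N = (46656/3125)^N.
The square-root prefactors combine to sqrt(2π·6N) / (sqrt(2π N)·sqrt(2π·5N)) = sqrt(6 / (2π·5·N)) = sqrt(3/(5π·23n)).
Substituting N = 23n: C(138n, 23n) ~ (46656/3125)^(23n) · sqrt(3/(5π·23n)).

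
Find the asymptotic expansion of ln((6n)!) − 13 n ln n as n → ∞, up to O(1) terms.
ln((6n)!) − 13 n ln n = −7 n ln n + 6(ln 6 − 1) n + (1/2) ln(2π·6n) + O(1/n)

Stirling: ln((6n)!) = 6n ln(6n) − 6n + (1/2) ln(2π·6n) + O(1/n).
Expand 6n ln(6n) = 6n (ln n + ln 6) = 6n ln n + 6n ln 6.
Subtract 13n ln n: leading term is (6 − 13) n ln n = −7 n ln n. The next term is 6n ln 6 − 6n = 6(ln 6 − 1) n. Then the (1/2) ln(2π·6n) correction.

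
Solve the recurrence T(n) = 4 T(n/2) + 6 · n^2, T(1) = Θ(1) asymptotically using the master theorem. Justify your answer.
T(n) = Θ(n^2 log n)

log_2 4 = 2, and f(n) = 6 · n^2 = Θ(n^(log_2 4)). This is Case 2 of the master theorem: T(n) = Θ(f(n) · log n) = Θ(n^2 log n).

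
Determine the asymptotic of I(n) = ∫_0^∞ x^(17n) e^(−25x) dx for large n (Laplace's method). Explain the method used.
I(n) ~ (sqrt(2π·17n) / 25) · (17n/(25e))^(17n)

Write the integrand as exp(17n ln x − 25x) and set f(x) = 17n ln x − 25x. Then f'(x) = 17n/x − 25 = 0 at x* = 17n/25, and f''(x*) = −17n/x*^2 = −25^2/(17n). Laplace's method (interior maximum) gives
  I(n) ~ e^(f(x*)) · sqrt(2π / |f''(x*)|)
        = exp(17n ln(17n/25) − 17n) · sqrt(2π · 17n / 25^2)
        = (17n/25)^(17n) e^(−17n) · sqrt(2π·17n) / 25
        = (sqrt(2π·17n) / 25) · (17n/(25e))^(17n).
This matches Γ(17n+1)/25^(17n+1) with Stirling applied to Γ.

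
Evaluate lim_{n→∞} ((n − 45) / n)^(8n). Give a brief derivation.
lim = e^(−360)

Rewrite as (1 − 45/n)^(8n). By the standard limit (1 + x/n)^n → e^x, we have (1 − 45/n)^n → e^(−45), and raising to the 8th power gives e^(−360).
More precisely, ln[(1 − 45/n)^(8n)] = 8n · ln(1 − 45/n) = 8n · (-45/n + O(1/n^2)) = -360 + O(1/n) → -360.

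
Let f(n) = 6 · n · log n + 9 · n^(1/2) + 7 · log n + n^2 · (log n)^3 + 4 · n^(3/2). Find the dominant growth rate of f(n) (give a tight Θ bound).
f(n) ∈ Θ(n^2 · (log n)^3)

Compare the terms by growth order. For large n, n^a · (log n)^b dominates n^a' · (log n)^b' iff a > a', or (a = a' and b > b'). Ranking the 5 terms shows the dominant one is n^2 · (log n)^3. Hence f(n) ∈ Θ(n^2 · (log n)^3).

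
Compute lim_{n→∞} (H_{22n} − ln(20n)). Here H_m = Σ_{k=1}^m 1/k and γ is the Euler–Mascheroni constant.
lim = ln(11/10) + γ

By Euler-Maclaurin, H_m = ln m + γ + O(1/m). So
  H_{22n} − ln(20n) = ln(22n) + γ − ln(20n) + O(1/n)
                       = ln(22/20) + γ + O(1/n).
Hence the limit is ln(22/20) + γ (= ln(11/10)).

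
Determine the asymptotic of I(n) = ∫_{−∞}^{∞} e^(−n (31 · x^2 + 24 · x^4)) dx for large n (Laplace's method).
I(n) ~ sqrt(π/(31n))

φ(x) = 31 · x^2 + 24 · x^4 has its unique global minimum at x* = 0 (since φ'(x) = 62x + 96x^3 = 0 only at x = 0 for real x with both coefficients positive, and φ → ∞ as |x| → ∞). At x* = 0, φ(0) = 0 and φ''(0) = 62. Laplace's method then gives
  I(n) ~ sqrt(2π / (n · φ''(0))) · e^(−n φ(0)) = sqrt(2π / (62n)) = sqrt(π/(31n)).
The 24 · x^4 term contributes only at subleading order (an O(1/n) relative correction).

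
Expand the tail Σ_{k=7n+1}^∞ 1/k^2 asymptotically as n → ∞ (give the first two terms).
Σ_{k>7n} 1/k^2 = 1/(1 · (7n)) − 1/(2 · (7n)^2) + O(1/(7n)^3)

Compare to the integral: ∫_{7n}^∞ x^(−2) dx = [−x^(−1)/1]_{7n}^∞ = 1/((2−1)·(7n)). The Euler-Maclaurin correction adds −f(7n)/2 = −1/(2·(7n)^2). Euler-Maclaurin then gives
  Σ_{k>7n} 1/k^2 = ∫_{7n}^∞ dx/x^2 − 1/(2·(7n)^2) + O(1/(7n)^3).
(Equivalently this is ζ(2) − Σ_{k≤7n} 1/k^2.)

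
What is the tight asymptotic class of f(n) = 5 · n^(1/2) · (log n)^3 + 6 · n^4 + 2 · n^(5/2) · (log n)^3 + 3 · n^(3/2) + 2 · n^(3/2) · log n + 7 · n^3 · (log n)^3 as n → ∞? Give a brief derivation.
f(n) ∈ Θ(n^4)

Compare the terms by growth order. For large n, n^a · (log n)^b dominates n^a' · (log n)^b' iff a > a', or (a = a' and b > b'). Ranking the 6 terms shows the dominant one is 6 · n^4. Hence f(n) ∈ Θ(n^4).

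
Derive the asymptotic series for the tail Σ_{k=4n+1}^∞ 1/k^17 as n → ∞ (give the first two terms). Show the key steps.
Σ_{k>4n} 1/k^17 = 1/(16 · (4n)^16) − 1/(2 · (4n)^17) + O(1/(4n)^18)

Compare to the integral: ∫_{4n}^∞ x^(−17) dx = [−x^(−16)/16]_{4n}^∞ = 1/((17−1)·(4n)^16). The Euler-Maclaurin correction adds −f(4n)/2 = −1/(2·(4n)^17). Euler-Maclaurin then gives
  Σ_{k>4n} 1/k^17 = ∫_{4n}^∞ dx/x^17 − 1/(2·(4n)^17) + O(1/(4n)^18).
(Equivalently this is ζ(17) − Σ_{k≤4n} 1/k^17.)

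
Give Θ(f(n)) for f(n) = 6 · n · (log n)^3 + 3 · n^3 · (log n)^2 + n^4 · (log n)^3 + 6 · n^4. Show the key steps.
f(n) ∈ Θ(n^4 · (log n)^3)

Compare the terms by growth order. For large n, n^a · (log n)^b dominates n^a' · (log n)^b' iff a > a', or (a = a' and b > b'). Ranking the 4 terms shows the dominant one is n^4 · (log n)^3. Hence f(n) ∈ Θ(n^4 · (log n)^3).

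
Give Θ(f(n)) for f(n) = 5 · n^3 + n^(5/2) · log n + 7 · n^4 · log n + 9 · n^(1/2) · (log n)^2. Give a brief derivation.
f(n) ∈ Θ(n^4 · log n)

Compare the terms by growth order. For large n, n^a · (log n)^b dominates n^a' · (log n)^b' iff a > a', or (a = a' and b > b'). Ranking the 4 terms shows the dominant one is 7 · n^4 · log n. Hence f(n) ∈ Θ(n^4 · log n).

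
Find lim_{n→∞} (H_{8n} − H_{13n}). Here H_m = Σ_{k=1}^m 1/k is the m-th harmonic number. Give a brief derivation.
lim = ln(8/13)

Euler-Maclaurin gives H_m = ln m + γ + 1/(2m) + O(1/m^2). The γ and O(1/m) terms cancel in the difference:
  H_{8n} − H_{13n} = ln(8n) − ln(13n) + O(1/n) = ln(8/13) + O(1/n).
Hence the limit is ln(8/13).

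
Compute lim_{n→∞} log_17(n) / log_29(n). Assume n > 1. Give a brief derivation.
lim = ln(29) / ln(17) = log_17(29)

Change of base: log_17(n) = ln n / ln 17 and log_29(n) = ln n / ln 29. The ratio is (ln n / ln 17) · (ln 29 / ln n) = ln 29 / ln 17, a constant independent of n. So the limit is ln 29 / ln 17 = log_17(29).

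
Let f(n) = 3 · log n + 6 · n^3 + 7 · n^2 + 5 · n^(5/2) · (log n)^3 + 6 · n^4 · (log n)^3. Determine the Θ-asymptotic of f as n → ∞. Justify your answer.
f(n) ∈ Θ(n^4 · (log n)^3)

Compare the terms by growth order. For large n, n^a · (log n)^b dominates n^a' · (log n)^b' iff a > a', or (a = a' and b > b'). Ranking the 5 terms shows the dominant one is 6 · n^4 · (log n)^3. Hence f(n) ∈ Θ(n^4 · (log n)^3).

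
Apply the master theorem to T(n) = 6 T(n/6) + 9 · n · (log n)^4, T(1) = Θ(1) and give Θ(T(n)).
T(n) = Θ(n · (log n)^5)

Here log_6 6 = 1 and f(n) = 9 · n · (log n)^4 = Θ(n^(log_6 6) · (log n)^4). This is the extended Case 2 of the master theorem (f matches the critical exponent up to log factors), giving T(n) = Θ(n^(log_6 6) · (log n)^(4+1)) = Θ(n · (log n)^5).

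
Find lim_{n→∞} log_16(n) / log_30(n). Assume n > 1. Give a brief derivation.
lim = ln(30) / ln(16) = log_16(30)

Change of base: log_16(n) = ln n / ln 16 and log_30(n) = ln n / ln 30. The ratio is (ln n / ln 16) · (ln 30 / ln n) = ln 30 / ln 16, a constant independent of n. So the limit is ln 30 / ln 16 = log_16(30).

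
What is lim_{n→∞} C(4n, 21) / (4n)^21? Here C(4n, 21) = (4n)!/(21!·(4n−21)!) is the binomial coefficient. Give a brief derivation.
lim = 1/21! = 1/51090942171709440000

With N = 4n → ∞: C(N, 21) / N^21 = [N(N−1)…(N−20)] / (21! · N^21) = (1/21!) · 1 · (1 − 1/(4n)) · … · (1 − 20/(4n)). Each factor → 1 as N → ∞, so the limit is 1/21! = 1/51090942171709440000.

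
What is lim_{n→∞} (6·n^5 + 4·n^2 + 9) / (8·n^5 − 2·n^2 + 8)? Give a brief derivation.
lim = 6/8 = 3/4

For large n the leading n^5 terms dominate both numerator and denominator. Dividing top and bottom by n^5, every other term tends to 0, leaving 6/8 = 3/4.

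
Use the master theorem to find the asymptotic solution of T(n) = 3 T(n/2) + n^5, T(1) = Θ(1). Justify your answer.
T(n) = Θ(n^5)

log_2 3 ≈ 1.585. f(n) = n^5 dominates n^(log_2 3) since 5 > 1.585, and the regularity condition a·f(n/b) = 3·(n/2)^5 = (3/32)·n^5 ≤ c·f(n) holds with c = 3/32 ≈ 0.0938 < 1. So this is Case 3: T(n) = Θ(f(n)) = Θ(n^5).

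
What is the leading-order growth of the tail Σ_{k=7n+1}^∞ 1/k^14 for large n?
Σ_{k>7n} 1/k^14 ~ 1/(13 · (7n)^13)

Compare to the integral: ∫_{7n}^∞ x^(−14) dx = [−x^(−13)/13]_{7n}^∞ = 1/((14−1)·(7n)^13). Euler-Maclaurin then gives
  Σ_{k>7n} 1/k^14 = ∫_{7n}^∞ dx/x^14 − 1/(2·(7n)^14) + O(1/(7n)^15).
(Equivalently this is ζ(14) − Σ_{k≤7n} 1/k^14.)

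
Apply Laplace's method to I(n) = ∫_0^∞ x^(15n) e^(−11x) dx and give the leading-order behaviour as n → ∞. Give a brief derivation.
I(n) ~ (sqrt(2π·15n) / 11) · (15n/(11e))^(15n)

Write the integrand as exp(15n ln x − 11x) and set f(x) = 15n ln x − 11x. Then f'(x) = 15n/x − 11 = 0 at x* = 15n/11, and f''(x*) = −15n/x*^2 = −11^2/(15n). Laplace's method (interior maximum) gives
  I(n) ~ e^(f(x*)) · sqrt(2π / |f''(x*)|)
        = exp(15n ln(15n/11) − 15n) · sqrt(2π · 15n / 11^2)
        = (15n/11)^(15n) e^(−15n) · sqrt(2π·15n) / 11
        = (sqrt(2π·15n) / 11) · (15n/(11e))^(15n).
This matches Γ(15n+1)/11^(15n+1) with Stirling applied to Γ.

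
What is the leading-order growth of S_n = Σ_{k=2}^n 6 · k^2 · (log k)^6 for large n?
S_n ~ 2 · n^3 · (log n)^6

By integral comparison, S_n = ∫_1^n 6 · x^2 · (log x)^6 dx + O(n^2 · (log n)^6). For the integral, the leading term of ∫_1^n x^2 (log x)^6 dx is n^3/3 · (log n)^6 (by repeated integration by parts; each step lowers the log-exponent and produces a relatively O(1/log n) correction). Hence S_n ~ 2 · n^3 · (log n)^6.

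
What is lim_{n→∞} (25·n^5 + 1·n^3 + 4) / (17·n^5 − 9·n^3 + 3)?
lim = 25/17

For large n the leading n^5 terms dominate both numerator and denominator. Dividing top and bottom by n^5, every other term tends to 0, leaving 25/17.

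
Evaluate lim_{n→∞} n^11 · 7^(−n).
lim = 0

Exponentials with base > 1 dominate every fixed polynomial: for any fixed c, n^c / 7^n → 0 as n → ∞ (e.g. by the ratio test, or by writing 7^n = e^(n ln 7) and noting e^(n ln 7) / n^c → ∞). Hence n^11 · 7^(−n) = n^11 / 7^n → 0.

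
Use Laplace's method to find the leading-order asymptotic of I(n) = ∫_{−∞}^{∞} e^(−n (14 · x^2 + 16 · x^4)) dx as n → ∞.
I(n) ~ sqrt(π/(14n))

φ(x) = 14 · x^2 + 16 · x^4 has its unique global minimum at x* = 0 (since φ'(x) = 28x + 64x^3 = 0 only at x = 0 for real x with both coefficients positive, and φ → ∞ as |x| → ∞). At x* = 0, φ(0) = 0 and φ''(0) = 28. Laplace's method then gives
  I(n) ~ sqrt(2π / (n · φ''(0))) · e^(−n φ(0)) = sqrt(2π / (28n)) = sqrt(π/(14n)).
The 16 · x^4 term contributes only at subleading order (an O(1/n) relative correction).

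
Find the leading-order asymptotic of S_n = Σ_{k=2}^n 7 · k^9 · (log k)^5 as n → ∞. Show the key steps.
S_n ~ 7 · n^10 · (log n)^5 / 10

By integral comparison, S_n = ∫_1^n 7 · x^9 · (log x)^5 dx + O(n^9 · (log n)^5). For the integral, the leading term of ∫_1^n x^9 (log x)^5 dx is n^10/10 · (log n)^5 (by repeated integration by parts; each step lowers the log-exponent and produces a relatively O(1/log n) correction). Hence S_n ~ 7 · n^10 · (log n)^5 / 10.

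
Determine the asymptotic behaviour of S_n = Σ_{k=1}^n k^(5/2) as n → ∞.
S_n ~ (2/7) · n^(7/2)

Integral comparison: Σ_{k=1}^n k^(5/2) = ∫_0^n x^(5/2) dx + O(n^(5/2)). The integral is n^(1 + 5/2) / (1 + 5/2) = n^((5+2)/2) / ((5+2)/2) = (2/7) · n^(7/2).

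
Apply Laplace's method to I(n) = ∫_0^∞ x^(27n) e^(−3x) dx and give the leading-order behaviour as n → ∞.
I(n) ~ (sqrt(2π·27n) / 3) · (27n/(3e))^(27n)

Write the integrand as exp(27n ln x − 3x) and set f(x) = 27n ln x − 3x. Then f'(x) = 27n/x − 3 = 0 at x* = 27n/3, and f''(x*) = −27n/x*^2 = −3^2/(27n). Laplace's method (interior maximum) gives
  I(n) ~ e^(f(x*)) · sqrt(2π / |f''(x*)|)
        = exp(27n ln(27n/3) − 27n) · sqrt(2π · 27n / 3^2)
        = (27n/3)^(27n) e^(−27n) · sqrt(2π·27n) / 3
        = (sqrt(2π·27n) / 3) · (27n/(3e))^(27n).
This matches Γ(27n+1)/3^(27n+1) with Stirling applied to Γ.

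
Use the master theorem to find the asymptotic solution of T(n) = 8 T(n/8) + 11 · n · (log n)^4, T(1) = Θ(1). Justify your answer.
T(n) = Θ(n · (log n)^5)

Here log_8 8 = 1 and f(n) = 11 · n · (log n)^4 = Θ(n^(log_8 8) · (log n)^4). This is the extended Case 2 of the master theorem (f matches the critical exponent up to log factors), giving T(n) = Θ(n^(log_8 8) · (log n)^(4+1)) = Θ(n · (log n)^5).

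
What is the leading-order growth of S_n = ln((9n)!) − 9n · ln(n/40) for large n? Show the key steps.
S_n ~ 9n · (ln 360 − 1) + O(ln n)

Stirling: ln((9n)!) = 9n ln(9n) − 9n + O(ln n).
  S_n = 9n ln(9n) − 9n − 9n ln(n/40) + O(ln n)
      = 9n ln(9n) − 9n ln n + 9n ln 40 − 9n + O(ln n)
      = 9n ln 9 + 9n ln 40 − 9n + O(ln n)
      = 9n (ln 360 − 1) + O(ln n).
Numerically ln(360) − 1 ≈ 4.8861.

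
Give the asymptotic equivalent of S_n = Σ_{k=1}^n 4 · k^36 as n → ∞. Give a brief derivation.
S_n ~ 4 · n^37 / 37

By integral comparison (Euler-Maclaurin), Σ_{k=1}^n 4 · k^36 = 4 · ∫_0^n x^36 dx + O(n^36) = 4 · n^37/37 + O(n^36). (Equivalently, Faulhaber's formula gives the same leading term.)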